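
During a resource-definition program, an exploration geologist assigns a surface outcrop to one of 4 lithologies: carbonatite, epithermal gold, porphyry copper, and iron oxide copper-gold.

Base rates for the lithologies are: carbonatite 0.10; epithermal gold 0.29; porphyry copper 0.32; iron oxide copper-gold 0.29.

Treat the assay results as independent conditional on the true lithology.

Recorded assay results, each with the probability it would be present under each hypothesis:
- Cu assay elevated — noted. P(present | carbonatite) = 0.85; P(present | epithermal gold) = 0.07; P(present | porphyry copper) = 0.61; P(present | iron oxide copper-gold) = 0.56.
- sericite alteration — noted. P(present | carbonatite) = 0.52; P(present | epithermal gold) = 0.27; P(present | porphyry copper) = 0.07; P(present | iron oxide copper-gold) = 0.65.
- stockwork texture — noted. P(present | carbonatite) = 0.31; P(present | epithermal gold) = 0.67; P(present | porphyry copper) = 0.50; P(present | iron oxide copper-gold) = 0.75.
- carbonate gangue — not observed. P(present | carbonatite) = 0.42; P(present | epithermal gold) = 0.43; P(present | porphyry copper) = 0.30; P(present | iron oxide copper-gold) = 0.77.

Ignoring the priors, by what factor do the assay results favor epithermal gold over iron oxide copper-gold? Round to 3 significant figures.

0.115

Joint likelihood of the assay result pattern under each hypothesis (using 1 − P(present | H) for each absent assay result):
  epithermal gold: 0.07 × 0.27 × 0.67 × (1 − 0.43) = 0.0072179
  iron oxide copper-gold: 0.56 × 0.65 × 0.75 × (1 − 0.77) = 0.06279
Bayes factor = 0.0072179 / 0.06279 ≈ 0.115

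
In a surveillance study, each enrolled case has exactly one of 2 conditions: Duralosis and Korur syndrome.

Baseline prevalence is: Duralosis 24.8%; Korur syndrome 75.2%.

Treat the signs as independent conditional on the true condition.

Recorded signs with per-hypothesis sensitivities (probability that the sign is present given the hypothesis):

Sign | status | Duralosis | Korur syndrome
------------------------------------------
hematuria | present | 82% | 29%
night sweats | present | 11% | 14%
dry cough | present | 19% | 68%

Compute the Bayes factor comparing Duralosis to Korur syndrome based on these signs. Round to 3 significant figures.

0.621

Take the product of per-sign likelihoods under each hypothesis, then divide.
  Duralosis: 0.82 × 0.11 × 0.19 = 0.017138
  Korur syndrome: 0.29 × 0.14 × 0.68 = 0.027608
Bayes factor = 0.017138 / 0.027608 ≈ 0.621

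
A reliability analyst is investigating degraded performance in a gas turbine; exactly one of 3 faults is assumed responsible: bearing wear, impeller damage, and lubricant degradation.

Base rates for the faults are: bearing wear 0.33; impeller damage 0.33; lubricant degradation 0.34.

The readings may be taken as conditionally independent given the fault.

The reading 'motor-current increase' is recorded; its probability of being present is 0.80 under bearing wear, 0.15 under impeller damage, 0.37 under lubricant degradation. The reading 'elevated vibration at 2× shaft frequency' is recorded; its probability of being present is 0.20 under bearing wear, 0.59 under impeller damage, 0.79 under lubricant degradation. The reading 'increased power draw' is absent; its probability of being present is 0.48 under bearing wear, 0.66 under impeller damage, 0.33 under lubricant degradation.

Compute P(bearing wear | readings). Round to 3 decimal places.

By Bayes' rule with conditional independence, the unnormalized weight for each hypothesis is prior × ∏ likelihoods (using 1 − P(present | H) for each absent reading):
  bearing wear: 0.33 × 0.80 × 0.20 × (1 − 0.48) = 0.027456
  impeller damage: 0.33 × 0.15 × 0.59 × (1 − 0.66) = 0.0099297
  lubricant degradation: 0.34 × 0.37 × 0.79 × (1 − 0.33) = 0.066586
Marginal likelihood of the evidence = 0.10397.
P(bearing wear | evidence) = 0.027456 / 0.10397 ≈ 0.264.

0.264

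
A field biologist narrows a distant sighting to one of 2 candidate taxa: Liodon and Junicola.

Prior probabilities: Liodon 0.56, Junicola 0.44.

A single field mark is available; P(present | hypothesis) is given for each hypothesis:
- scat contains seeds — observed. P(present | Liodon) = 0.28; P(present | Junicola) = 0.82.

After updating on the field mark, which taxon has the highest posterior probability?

Junicola

Multiply each prior by the likelihood of the field mark:
  Liodon: 0.56 × 0.28 = 0.1568
  Junicola: 0.44 × 0.82 = 0.3608
Marginal likelihood of the evidence = 0.5176.
P(Liodon | evidence) ≈ 0.1568 / 0.5176 ≈ 0.303
P(Junicola | evidence) ≈ 0.3608 / 0.5176 ≈ 0.697
The largest is 0.697, so Junicola is most probable.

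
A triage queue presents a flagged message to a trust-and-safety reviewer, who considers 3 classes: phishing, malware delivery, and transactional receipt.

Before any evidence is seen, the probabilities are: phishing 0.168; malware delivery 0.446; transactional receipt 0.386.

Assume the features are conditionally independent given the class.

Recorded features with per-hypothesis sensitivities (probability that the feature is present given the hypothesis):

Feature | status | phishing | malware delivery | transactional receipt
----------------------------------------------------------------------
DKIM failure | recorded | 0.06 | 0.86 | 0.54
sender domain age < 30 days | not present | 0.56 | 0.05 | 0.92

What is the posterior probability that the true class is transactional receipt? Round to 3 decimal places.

For each hypothesis, the unnormalized posterior weight is prior × product of the feature likelihoods (using 1 − P(present | H) for each absent feature):
  phishing: 0.168 × 0.06 × (1 − 0.56) = 0.0044352
  malware delivery: 0.446 × 0.86 × (1 − 0.05) = 0.36438
  transactional receipt: 0.386 × 0.54 × (1 − 0.92) = 0.016675
The unnormalized weights sum to 0.38549.
P(transactional receipt | evidence) = 0.016675 / 0.38549 ≈ 0.043.

0.043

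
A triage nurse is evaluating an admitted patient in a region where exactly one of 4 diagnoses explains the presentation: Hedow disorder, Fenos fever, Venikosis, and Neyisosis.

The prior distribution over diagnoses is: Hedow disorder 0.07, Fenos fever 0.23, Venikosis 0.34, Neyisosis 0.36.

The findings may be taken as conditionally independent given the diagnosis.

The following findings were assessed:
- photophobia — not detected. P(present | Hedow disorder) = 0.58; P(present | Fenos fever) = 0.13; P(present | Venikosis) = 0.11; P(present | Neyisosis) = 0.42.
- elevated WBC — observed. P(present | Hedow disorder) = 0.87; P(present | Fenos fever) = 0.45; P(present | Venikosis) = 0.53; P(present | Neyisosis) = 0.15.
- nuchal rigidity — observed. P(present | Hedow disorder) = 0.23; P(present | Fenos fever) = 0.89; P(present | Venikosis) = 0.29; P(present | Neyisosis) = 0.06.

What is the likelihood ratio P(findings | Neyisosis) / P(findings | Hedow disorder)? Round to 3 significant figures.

Take the product of per-finding likelihoods under each hypothesis (using 1 − P(present | H) for each absent finding), then divide.
  Neyisosis: (1 − 0.42) × 0.15 × 0.06 = 0.00522
  Hedow disorder: (1 − 0.58) × 0.87 × 0.23 = 0.084042
Bayes factor = 0.00522 / 0.084042 ≈ 0.0621

0.0621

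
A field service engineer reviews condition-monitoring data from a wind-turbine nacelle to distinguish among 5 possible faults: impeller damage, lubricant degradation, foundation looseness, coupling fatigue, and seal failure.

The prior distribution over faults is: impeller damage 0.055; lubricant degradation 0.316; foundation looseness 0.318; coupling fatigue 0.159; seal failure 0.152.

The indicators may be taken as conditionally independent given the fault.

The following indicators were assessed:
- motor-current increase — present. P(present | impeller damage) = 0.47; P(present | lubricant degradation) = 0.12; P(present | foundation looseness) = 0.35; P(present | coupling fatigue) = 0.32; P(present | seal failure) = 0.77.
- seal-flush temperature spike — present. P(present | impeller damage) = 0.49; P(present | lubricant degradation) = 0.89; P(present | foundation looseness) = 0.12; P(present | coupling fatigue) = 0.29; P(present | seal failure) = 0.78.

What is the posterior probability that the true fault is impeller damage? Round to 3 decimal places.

0.076

By Bayes' rule with conditional independence, the unnormalized weight for each hypothesis is prior × ∏ likelihoods:
  impeller damage: 0.055 × 0.47 × 0.49 = 0.012666
  lubricant degradation: 0.316 × 0.12 × 0.89 = 0.033749
  foundation looseness: 0.318 × 0.35 × 0.12 = 0.013356
  coupling fatigue: 0.159 × 0.32 × 0.29 = 0.014755
  seal failure: 0.152 × 0.77 × 0.78 = 0.091291
Normalizing constant Z = 0.012666 + 0.033749 + 0.013356 + 0.014755 + 0.091291 = 0.16582.
P(impeller damage | evidence) = 0.012666 / 0.16582 ≈ 0.076.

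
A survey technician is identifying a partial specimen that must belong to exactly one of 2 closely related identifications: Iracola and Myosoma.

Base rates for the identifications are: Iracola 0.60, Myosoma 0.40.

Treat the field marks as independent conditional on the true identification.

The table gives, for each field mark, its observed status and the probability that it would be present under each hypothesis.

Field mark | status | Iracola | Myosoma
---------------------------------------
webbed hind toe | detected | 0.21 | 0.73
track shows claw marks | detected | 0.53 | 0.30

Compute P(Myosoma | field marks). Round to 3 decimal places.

By Bayes' rule with conditional independence, the unnormalized weight for each hypothesis is prior × ∏ likelihoods:
  Iracola: 0.60 × 0.21 × 0.53 = 0.06678
  Myosoma: 0.40 × 0.73 × 0.30 = 0.0876
The unnormalized weights sum to 0.15438.
P(Myosoma | evidence) = 0.0876 / 0.15438 ≈ 0.567.

0.567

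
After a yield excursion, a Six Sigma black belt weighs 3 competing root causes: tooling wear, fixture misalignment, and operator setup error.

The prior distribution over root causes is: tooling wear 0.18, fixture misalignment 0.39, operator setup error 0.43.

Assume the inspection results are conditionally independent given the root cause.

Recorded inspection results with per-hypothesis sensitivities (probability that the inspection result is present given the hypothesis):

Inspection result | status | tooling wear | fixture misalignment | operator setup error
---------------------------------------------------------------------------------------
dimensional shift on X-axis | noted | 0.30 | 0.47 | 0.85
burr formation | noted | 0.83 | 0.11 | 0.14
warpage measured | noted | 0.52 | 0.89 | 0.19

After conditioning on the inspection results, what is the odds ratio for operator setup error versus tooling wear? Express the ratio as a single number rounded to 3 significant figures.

Posterior odds equal prior odds times the likelihood ratio; only the two competing hypotheses matter.
  operator setup error: 0.43 × 0.85 × 0.14 × 0.19 = 0.0097223
  tooling wear: 0.18 × 0.30 × 0.83 × 0.52 = 0.023306
Posterior odds = 0.0097223 / 0.023306 ≈ 0.417.

0.417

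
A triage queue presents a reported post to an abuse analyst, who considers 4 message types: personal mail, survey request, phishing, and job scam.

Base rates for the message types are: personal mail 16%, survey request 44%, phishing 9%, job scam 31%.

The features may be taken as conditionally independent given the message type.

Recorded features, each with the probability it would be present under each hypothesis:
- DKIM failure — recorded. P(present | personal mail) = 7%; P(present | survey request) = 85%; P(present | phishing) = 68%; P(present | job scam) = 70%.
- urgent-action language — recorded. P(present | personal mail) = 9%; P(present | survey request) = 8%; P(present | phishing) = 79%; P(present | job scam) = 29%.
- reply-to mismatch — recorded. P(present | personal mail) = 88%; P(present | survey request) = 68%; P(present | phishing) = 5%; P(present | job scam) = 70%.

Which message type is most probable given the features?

By Bayes' rule with conditional independence, the unnormalized weight for each hypothesis is prior × ∏ likelihoods:
  personal mail: 0.16 × 0.07 × 0.09 × 0.88 = 0.00088704
  survey request: 0.44 × 0.85 × 0.08 × 0.68 = 0.020346
  phishing: 0.09 × 0.68 × 0.79 × 0.05 = 0.0024174
  job scam: 0.31 × 0.70 × 0.29 × 0.70 = 0.044051
Normalizing constant Z = 0.00088704 + 0.020346 + 0.0024174 + 0.044051 = 0.067701.
P(personal mail | evidence) ≈ 0.00088704 / 0.067701 ≈ 0.013
P(survey request | evidence) ≈ 0.020346 / 0.067701 ≈ 0.301
P(phishing | evidence) ≈ 0.0024174 / 0.067701 ≈ 0.036
P(job scam | evidence) ≈ 0.044051 / 0.067701 ≈ 0.651
The largest is 0.651, so job scam is most probable.

job scam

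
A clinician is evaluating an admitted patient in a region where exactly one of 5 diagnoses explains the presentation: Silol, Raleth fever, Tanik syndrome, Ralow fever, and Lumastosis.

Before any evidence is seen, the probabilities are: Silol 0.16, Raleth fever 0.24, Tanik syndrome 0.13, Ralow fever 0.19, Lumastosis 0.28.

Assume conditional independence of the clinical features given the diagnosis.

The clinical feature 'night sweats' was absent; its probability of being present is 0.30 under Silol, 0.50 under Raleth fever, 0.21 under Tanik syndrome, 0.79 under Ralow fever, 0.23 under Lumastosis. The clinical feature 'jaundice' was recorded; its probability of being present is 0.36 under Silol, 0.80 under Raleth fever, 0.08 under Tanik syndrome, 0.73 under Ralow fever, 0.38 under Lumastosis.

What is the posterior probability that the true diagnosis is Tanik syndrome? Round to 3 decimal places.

For each hypothesis, the unnormalized posterior weight is prior × product of the clinical feature likelihoods (using 1 − P(present | H) for each absent clinical feature):
  Silol: 0.16 × (1 − 0.30) × 0.36 = 0.04032
  Raleth fever: 0.24 × (1 − 0.50) × 0.80 = 0.096
  Tanik syndrome: 0.13 × (1 − 0.21) × 0.08 = 0.008216
  Ralow fever: 0.19 × (1 − 0.79) × 0.73 = 0.029127
  Lumastosis: 0.28 × (1 − 0.23) × 0.38 = 0.081928
Normalizing constant Z = 0.04032 + 0.096 + 0.008216 + 0.029127 + 0.081928 = 0.25559.
P(Tanik syndrome | evidence) = 0.008216 / 0.25559 ≈ 0.032.

0.032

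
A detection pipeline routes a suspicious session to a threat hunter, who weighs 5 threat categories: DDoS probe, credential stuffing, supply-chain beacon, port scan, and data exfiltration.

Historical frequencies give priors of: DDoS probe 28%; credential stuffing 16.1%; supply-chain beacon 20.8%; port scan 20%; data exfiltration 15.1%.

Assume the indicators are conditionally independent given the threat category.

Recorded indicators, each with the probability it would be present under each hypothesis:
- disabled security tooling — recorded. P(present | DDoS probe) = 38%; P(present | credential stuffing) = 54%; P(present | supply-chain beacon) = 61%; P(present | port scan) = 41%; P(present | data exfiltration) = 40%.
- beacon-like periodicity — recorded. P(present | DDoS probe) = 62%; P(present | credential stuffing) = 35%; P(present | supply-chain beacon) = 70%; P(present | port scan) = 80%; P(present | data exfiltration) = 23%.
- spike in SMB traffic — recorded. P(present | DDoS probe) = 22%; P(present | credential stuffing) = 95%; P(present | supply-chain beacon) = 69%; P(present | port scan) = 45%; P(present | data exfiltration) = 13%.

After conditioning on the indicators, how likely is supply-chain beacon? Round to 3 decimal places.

Multiply each prior by the joint likelihood of the indicator pattern:
  DDoS probe: 0.280 × 0.38 × 0.62 × 0.22 = 0.014513
  credential stuffing: 0.161 × 0.54 × 0.35 × 0.95 = 0.028908
  supply-chain beacon: 0.208 × 0.61 × 0.70 × 0.69 = 0.061283
  port scan: 0.200 × 0.41 × 0.80 × 0.45 = 0.02952
  data exfiltration: 0.151 × 0.40 × 0.23 × 0.13 = 0.001806
Marginal likelihood of the evidence = 0.13603.
P(supply-chain beacon | evidence) = 0.061283 / 0.13603 ≈ 0.451.

0.451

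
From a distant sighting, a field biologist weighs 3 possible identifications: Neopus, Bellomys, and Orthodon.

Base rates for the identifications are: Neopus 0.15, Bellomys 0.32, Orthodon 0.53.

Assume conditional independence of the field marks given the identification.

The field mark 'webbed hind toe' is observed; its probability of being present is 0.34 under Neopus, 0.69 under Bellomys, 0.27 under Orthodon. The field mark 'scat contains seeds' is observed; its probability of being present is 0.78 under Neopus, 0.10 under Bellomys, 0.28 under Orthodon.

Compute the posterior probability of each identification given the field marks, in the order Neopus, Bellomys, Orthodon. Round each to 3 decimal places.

Multiply each prior by the joint likelihood of the field mark pattern:
  Neopus: 0.15 × 0.34 × 0.78 = 0.03978
  Bellomys: 0.32 × 0.69 × 0.10 = 0.02208
  Orthodon: 0.53 × 0.27 × 0.28 = 0.040068
Marginal likelihood of the evidence = 0.10193.
P(Neopus | evidence) = 0.03978 / 0.10193 ≈ 0.390
P(Bellomys | evidence) = 0.02208 / 0.10193 ≈ 0.217
P(Orthodon | evidence) = 0.040068 / 0.10193 ≈ 0.393

0.390, 0.217, 0.393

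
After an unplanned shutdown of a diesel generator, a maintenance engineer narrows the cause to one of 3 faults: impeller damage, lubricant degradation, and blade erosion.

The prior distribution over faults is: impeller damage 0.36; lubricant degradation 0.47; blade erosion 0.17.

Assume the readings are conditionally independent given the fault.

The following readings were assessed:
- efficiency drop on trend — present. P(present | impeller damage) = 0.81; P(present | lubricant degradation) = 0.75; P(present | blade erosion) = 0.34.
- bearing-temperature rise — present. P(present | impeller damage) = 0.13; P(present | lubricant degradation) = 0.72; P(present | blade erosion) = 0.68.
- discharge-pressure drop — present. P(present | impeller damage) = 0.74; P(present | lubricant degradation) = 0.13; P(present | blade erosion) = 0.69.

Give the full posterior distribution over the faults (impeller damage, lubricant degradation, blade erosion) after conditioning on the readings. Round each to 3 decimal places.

Multiply each prior by the joint likelihood of the reading pattern:
  impeller damage: 0.36 × 0.81 × 0.13 × 0.74 = 0.028052
  lubricant degradation: 0.47 × 0.75 × 0.72 × 0.13 = 0.032994
  blade erosion: 0.17 × 0.34 × 0.68 × 0.69 = 0.02712
Marginal likelihood of the evidence = 0.088166.
P(impeller damage | evidence) = 0.028052 / 0.088166 ≈ 0.318
P(lubricant degradation | evidence) = 0.032994 / 0.088166 ≈ 0.374
P(blade erosion | evidence) = 0.02712 / 0.088166 ≈ 0.308

0.318, 0.374, 0.308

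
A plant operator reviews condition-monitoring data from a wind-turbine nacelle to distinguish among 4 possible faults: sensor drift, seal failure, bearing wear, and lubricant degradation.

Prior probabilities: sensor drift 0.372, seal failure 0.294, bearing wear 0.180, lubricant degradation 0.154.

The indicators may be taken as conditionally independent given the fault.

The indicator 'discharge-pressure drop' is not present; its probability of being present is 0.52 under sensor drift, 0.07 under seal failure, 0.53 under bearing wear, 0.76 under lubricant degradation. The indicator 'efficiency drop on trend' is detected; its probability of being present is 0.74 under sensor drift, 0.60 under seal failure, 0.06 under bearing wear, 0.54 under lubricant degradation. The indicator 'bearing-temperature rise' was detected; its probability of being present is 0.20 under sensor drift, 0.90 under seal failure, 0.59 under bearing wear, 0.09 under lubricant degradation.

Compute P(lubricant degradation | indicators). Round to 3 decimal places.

0.010

For each hypothesis, the unnormalized posterior weight is prior × product of the indicator likelihoods (using 1 − P(present | H) for each absent indicator):
  sensor drift: 0.372 × (1 − 0.52) × 0.74 × 0.20 = 0.026427
  seal failure: 0.294 × (1 − 0.07) × 0.60 × 0.90 = 0.14765
  bearing wear: 0.180 × (1 − 0.53) × 0.06 × 0.59 = 0.0029948
  lubricant degradation: 0.154 × (1 − 0.76) × 0.54 × 0.09 = 0.0017963
Marginal likelihood of the evidence = 0.17886.
P(lubricant degradation | evidence) = 0.0017963 / 0.17886 ≈ 0.010.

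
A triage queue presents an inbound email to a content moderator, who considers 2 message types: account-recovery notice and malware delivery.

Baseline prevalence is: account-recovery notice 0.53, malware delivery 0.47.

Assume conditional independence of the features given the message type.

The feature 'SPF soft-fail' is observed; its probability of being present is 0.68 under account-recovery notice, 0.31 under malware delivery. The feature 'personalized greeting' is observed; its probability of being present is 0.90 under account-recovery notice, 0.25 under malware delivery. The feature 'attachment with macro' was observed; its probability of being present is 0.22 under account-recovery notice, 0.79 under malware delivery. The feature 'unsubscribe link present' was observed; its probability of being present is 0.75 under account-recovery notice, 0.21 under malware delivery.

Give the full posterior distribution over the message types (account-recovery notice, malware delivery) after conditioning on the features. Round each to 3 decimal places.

For each hypothesis, the unnormalized posterior weight is prior × product of the feature likelihoods:
  account-recovery notice: 0.53 × 0.68 × 0.90 × 0.22 × 0.75 = 0.053519
  malware delivery: 0.47 × 0.31 × 0.25 × 0.79 × 0.21 = 0.0060429
The unnormalized weights sum to 0.059562.
P(account-recovery notice | evidence) = 0.053519 / 0.059562 ≈ 0.899
P(malware delivery | evidence) = 0.0060429 / 0.059562 ≈ 0.101

0.899, 0.101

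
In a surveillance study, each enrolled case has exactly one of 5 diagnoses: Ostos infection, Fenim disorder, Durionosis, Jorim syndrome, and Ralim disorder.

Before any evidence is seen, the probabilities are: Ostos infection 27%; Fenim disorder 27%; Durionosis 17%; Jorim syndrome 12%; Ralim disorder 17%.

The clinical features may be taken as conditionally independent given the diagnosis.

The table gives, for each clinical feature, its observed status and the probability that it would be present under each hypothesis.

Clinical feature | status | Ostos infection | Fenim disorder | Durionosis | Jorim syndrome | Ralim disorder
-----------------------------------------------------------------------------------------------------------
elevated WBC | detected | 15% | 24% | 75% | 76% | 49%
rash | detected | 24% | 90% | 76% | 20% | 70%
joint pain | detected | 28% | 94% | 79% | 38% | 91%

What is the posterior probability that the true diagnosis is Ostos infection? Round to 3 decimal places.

For each hypothesis, the unnormalized posterior weight is prior × product of the clinical feature likelihoods:
  Ostos infection: 0.27 × 0.15 × 0.24 × 0.28 = 0.0027216
  Fenim disorder: 0.27 × 0.24 × 0.90 × 0.94 = 0.054821
  Durionosis: 0.17 × 0.75 × 0.76 × 0.79 = 0.076551
  Jorim syndrome: 0.12 × 0.76 × 0.20 × 0.38 = 0.0069312
  Ralim disorder: 0.17 × 0.49 × 0.70 × 0.91 = 0.053062
Normalizing constant Z = 0.0027216 + 0.054821 + 0.076551 + 0.0069312 + 0.053062 = 0.19409.
P(Ostos infection | evidence) = 0.0027216 / 0.19409 ≈ 0.014.

0.014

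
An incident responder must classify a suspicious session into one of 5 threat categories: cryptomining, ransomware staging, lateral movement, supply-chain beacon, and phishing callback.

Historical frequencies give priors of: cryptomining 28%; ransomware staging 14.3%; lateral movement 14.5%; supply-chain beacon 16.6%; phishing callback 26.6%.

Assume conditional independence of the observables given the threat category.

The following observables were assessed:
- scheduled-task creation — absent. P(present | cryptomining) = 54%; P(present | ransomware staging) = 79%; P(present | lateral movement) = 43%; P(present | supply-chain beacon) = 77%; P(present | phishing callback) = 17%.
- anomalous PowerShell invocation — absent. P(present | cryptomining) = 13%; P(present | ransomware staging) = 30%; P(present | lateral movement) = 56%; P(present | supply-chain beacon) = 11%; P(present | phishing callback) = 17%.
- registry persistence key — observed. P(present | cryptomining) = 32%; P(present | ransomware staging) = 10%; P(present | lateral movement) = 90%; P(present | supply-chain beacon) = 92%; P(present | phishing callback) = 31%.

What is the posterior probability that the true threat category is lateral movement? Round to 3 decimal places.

Multiply each prior by the joint likelihood of the observable pattern (using 1 − P(present | H) for each absent observable):
  cryptomining: 0.280 × (1 − 0.54) × (1 − 0.13) × 0.32 = 0.035858
  ransomware staging: 0.143 × (1 − 0.79) × (1 − 0.30) × 0.10 = 0.0021021
  lateral movement: 0.145 × (1 − 0.43) × (1 − 0.56) × 0.90 = 0.032729
  supply-chain beacon: 0.166 × (1 − 0.77) × (1 − 0.11) × 0.92 = 0.031262
  phishing callback: 0.266 × (1 − 0.17) × (1 − 0.17) × 0.31 = 0.056807
Normalizing constant Z = 0.035858 + 0.0021021 + 0.032729 + 0.031262 + 0.056807 = 0.15876.
P(lateral movement | evidence) = 0.032729 / 0.15876 ≈ 0.206.

0.206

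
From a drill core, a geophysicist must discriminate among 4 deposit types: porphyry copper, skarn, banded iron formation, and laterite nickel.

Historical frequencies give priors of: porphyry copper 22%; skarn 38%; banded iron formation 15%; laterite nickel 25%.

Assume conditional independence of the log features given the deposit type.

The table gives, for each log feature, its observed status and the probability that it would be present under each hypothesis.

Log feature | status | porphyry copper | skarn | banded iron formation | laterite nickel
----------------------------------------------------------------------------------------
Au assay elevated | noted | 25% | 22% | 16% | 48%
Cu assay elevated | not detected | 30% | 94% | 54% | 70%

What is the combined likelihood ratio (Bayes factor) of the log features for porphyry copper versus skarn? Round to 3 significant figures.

13.3

Take the product of per-log feature likelihoods under each hypothesis (using 1 − P(present | H) for each absent log feature), then divide.
  porphyry copper: 0.25 × (1 − 0.30) = 0.175
  skarn: 0.22 × (1 − 0.94) = 0.0132
Bayes factor = 0.175 / 0.0132 ≈ 13.3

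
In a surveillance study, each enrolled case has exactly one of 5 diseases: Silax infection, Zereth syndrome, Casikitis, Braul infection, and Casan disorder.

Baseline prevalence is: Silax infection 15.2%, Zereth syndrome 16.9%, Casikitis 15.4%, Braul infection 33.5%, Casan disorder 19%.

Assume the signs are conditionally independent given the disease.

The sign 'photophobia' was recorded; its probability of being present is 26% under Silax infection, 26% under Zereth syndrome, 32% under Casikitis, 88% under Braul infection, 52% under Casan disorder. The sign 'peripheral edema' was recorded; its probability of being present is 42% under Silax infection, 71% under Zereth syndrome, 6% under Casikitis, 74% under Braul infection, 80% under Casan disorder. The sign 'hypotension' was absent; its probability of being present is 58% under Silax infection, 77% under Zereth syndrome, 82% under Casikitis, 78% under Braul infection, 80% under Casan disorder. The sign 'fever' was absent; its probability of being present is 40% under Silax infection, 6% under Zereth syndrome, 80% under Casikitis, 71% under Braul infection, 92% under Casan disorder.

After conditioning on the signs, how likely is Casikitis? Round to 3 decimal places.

0.004

Multiply each prior by the joint likelihood of the sign pattern (using 1 − P(present | H) for each absent sign):
  Silax infection: 0.152 × 0.26 × 0.42 × (1 − 0.58) × (1 − 0.40) = 0.0041828
  Zereth syndrome: 0.169 × 0.26 × 0.71 × (1 − 0.77) × (1 − 0.06) = 0.0067449
  Casikitis: 0.154 × 0.32 × 0.06 × (1 − 0.82) × (1 − 0.80) = 0.00010644
  Braul infection: 0.335 × 0.88 × 0.74 × (1 − 0.78) × (1 − 0.71) = 0.013918
  Casan disorder: 0.190 × 0.52 × 0.80 × (1 − 0.80) × (1 − 0.92) = 0.0012646
Marginal likelihood of the evidence = 0.026217.
P(Casikitis | evidence) = 0.00010644 / 0.026217 ≈ 0.004.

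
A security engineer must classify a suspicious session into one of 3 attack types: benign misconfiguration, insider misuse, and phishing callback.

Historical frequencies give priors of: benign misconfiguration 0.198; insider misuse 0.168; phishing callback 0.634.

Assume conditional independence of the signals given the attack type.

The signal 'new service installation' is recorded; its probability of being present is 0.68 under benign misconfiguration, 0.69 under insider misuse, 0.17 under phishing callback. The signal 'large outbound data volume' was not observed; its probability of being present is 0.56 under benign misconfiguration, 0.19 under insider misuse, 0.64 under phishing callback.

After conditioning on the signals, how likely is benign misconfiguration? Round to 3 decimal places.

0.309

Multiply each prior by the joint likelihood of the signal pattern (using 1 − P(present | H) for each absent signal):
  benign misconfiguration: 0.198 × 0.68 × (1 − 0.56) = 0.059242
  insider misuse: 0.168 × 0.69 × (1 − 0.19) = 0.093895
  phishing callback: 0.634 × 0.17 × (1 − 0.64) = 0.038801
Normalizing constant Z = 0.059242 + 0.093895 + 0.038801 = 0.19194.
P(benign misconfiguration | evidence) = 0.059242 / 0.19194 ≈ 0.309.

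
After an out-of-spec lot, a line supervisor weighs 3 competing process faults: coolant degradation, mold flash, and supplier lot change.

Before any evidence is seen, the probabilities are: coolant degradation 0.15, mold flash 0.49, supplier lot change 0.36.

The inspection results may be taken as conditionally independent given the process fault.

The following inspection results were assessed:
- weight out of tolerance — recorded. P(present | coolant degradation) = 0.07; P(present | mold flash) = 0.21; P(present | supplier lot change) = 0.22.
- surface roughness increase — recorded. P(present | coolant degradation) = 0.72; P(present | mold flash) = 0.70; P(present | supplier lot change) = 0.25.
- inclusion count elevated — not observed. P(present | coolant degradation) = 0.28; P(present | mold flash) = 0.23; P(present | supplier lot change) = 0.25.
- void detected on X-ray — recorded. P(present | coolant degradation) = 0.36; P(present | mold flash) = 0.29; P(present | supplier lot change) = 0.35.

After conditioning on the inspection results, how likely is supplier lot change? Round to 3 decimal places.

Multiply each prior by the joint likelihood of the inspection result pattern (using 1 − P(present | H) for each absent inspection result):
  coolant degradation: 0.15 × 0.07 × 0.72 × (1 − 0.28) × 0.36 = 0.0019596
  mold flash: 0.49 × 0.21 × 0.70 × (1 − 0.23) × 0.29 = 0.016084
  supplier lot change: 0.36 × 0.22 × 0.25 × (1 − 0.25) × 0.35 = 0.0051975
Marginal likelihood of the evidence = 0.023241.
P(supplier lot change | evidence) = 0.0051975 / 0.023241 ≈ 0.224.

0.224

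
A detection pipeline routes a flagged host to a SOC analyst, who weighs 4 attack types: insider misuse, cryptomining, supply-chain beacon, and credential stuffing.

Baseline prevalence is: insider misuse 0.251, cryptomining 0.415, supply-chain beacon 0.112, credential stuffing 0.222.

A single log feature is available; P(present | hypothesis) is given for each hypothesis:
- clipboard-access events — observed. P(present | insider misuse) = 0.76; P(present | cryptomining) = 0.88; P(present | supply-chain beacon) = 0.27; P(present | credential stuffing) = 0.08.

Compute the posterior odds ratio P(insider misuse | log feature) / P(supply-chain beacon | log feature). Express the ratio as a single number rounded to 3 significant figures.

The normalizing constant cancels in an odds ratio, so compute prior × likelihood for the two hypotheses only:
  insider misuse: 0.251 × 0.76 = 0.19076
  supply-chain beacon: 0.112 × 0.27 = 0.03024
Odds(insider misuse : supply-chain beacon) = 0.19076 / 0.03024 ≈ 6.31.

6.31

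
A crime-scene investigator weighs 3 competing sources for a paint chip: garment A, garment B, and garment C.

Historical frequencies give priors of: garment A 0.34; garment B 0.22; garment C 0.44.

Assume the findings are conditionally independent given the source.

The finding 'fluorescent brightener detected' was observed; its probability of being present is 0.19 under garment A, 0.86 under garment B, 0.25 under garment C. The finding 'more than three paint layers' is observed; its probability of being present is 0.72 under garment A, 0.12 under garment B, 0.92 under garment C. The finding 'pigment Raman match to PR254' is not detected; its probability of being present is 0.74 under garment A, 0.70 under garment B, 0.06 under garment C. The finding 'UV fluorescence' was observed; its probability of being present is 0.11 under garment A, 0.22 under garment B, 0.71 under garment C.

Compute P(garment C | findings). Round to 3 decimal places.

For each hypothesis, the unnormalized posterior weight is prior × product of the finding likelihoods (using 1 − P(present | H) for each absent finding):
  garment A: 0.34 × 0.19 × 0.72 × (1 − 0.74) × 0.11 = 0.0013302
  garment B: 0.22 × 0.86 × 0.12 × (1 − 0.70) × 0.22 = 0.0014985
  garment C: 0.44 × 0.25 × 0.92 × (1 − 0.06) × 0.71 = 0.067541
Normalizing constant Z = 0.0013302 + 0.0014985 + 0.067541 = 0.07037.
P(garment C | evidence) = 0.067541 / 0.07037 ≈ 0.960.

0.960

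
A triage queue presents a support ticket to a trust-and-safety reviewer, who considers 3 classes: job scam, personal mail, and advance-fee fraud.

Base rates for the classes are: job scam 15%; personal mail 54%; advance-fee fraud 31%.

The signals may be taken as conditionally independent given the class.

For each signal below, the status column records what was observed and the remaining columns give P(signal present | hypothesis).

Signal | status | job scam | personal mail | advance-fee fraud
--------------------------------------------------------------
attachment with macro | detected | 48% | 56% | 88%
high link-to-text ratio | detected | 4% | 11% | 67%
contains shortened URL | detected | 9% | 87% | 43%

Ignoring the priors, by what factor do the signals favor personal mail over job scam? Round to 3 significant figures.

31.0

Joint likelihood of the signal pattern under each hypothesis:
  personal mail: 0.56 × 0.11 × 0.87 = 0.053592
  job scam: 0.48 × 0.04 × 0.09 = 0.001728
Bayes factor = 0.053592 / 0.001728 ≈ 31.0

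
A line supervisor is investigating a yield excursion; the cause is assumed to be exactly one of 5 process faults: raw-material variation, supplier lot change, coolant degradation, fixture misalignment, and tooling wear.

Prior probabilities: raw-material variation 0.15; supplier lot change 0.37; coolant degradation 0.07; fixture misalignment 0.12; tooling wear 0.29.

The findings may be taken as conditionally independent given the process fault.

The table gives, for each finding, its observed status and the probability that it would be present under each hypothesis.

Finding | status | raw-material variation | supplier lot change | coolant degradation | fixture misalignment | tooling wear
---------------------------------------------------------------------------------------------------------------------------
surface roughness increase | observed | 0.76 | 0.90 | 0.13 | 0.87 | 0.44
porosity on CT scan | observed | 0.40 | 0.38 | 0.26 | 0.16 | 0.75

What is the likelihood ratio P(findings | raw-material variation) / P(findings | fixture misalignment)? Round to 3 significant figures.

2.18

The Bayes factor is the ratio of the joint likelihoods of the evidence pattern under the two hypotheses.
  raw-material variation: 0.76 × 0.40 = 0.304
  fixture misalignment: 0.87 × 0.16 = 0.1392
Bayes factor = 0.304 / 0.1392 ≈ 2.18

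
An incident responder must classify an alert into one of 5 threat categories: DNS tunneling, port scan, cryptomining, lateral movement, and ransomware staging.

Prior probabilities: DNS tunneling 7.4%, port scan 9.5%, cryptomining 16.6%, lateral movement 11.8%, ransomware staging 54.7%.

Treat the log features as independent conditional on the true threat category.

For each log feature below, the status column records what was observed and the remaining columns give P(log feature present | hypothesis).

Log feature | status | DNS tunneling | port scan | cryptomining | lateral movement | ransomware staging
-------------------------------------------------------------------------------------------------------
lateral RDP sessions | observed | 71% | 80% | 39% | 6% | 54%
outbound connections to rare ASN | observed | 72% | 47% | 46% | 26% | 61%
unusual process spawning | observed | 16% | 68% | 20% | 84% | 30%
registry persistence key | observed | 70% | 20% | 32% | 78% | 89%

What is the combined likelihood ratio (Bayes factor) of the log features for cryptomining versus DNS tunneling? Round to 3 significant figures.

Joint likelihood of the log feature pattern under each hypothesis:
  cryptomining: 0.39 × 0.46 × 0.20 × 0.32 = 0.011482
  DNS tunneling: 0.71 × 0.72 × 0.16 × 0.70 = 0.057254
Bayes factor = 0.011482 / 0.057254 ≈ 0.201

0.201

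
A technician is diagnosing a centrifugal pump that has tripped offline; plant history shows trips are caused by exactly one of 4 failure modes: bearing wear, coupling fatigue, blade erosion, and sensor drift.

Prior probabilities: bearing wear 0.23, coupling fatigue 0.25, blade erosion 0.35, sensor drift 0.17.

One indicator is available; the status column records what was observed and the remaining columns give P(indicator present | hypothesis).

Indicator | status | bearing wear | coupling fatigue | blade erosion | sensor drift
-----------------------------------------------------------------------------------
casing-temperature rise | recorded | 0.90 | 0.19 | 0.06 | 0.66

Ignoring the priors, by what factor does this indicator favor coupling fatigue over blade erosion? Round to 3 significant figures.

3.17

The Bayes factor is the ratio of the two likelihoods.
  coupling fatigue: 0.19
  blade erosion: 0.06
Bayes factor = 0.19 / 0.06 ≈ 3.17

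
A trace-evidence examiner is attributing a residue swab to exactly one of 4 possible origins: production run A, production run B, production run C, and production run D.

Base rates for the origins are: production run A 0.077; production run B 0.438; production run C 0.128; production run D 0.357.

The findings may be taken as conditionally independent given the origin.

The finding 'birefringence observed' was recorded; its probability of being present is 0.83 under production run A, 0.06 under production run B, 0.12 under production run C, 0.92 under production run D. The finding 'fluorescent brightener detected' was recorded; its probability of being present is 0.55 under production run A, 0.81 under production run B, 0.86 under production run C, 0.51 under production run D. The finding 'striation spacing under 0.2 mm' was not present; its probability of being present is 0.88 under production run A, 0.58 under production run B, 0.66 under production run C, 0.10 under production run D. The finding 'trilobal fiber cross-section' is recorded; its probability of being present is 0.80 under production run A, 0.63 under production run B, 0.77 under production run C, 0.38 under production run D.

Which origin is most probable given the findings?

Multiply each prior by the joint likelihood of the evidence pattern (using 1 − P(present | H) for each absent finding):
  production run A: 0.077 × 0.83 × 0.55 × (1 − 0.88) × 0.80 = 0.0033744
  production run B: 0.438 × 0.06 × 0.81 × (1 − 0.58) × 0.63 = 0.0056325
  production run C: 0.128 × 0.12 × 0.86 × (1 − 0.66) × 0.77 = 0.0034583
  production run D: 0.357 × 0.92 × 0.51 × (1 − 0.10) × 0.38 = 0.057287
Marginal likelihood of the evidence = 0.069752.
P(production run A | evidence) ≈ 0.0033744 / 0.069752 ≈ 0.048
P(production run B | evidence) ≈ 0.0056325 / 0.069752 ≈ 0.081
P(production run C | evidence) ≈ 0.0034583 / 0.069752 ≈ 0.050
P(production run D | evidence) ≈ 0.057287 / 0.069752 ≈ 0.821
The largest is 0.821, so production run D is most probable.

production run D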